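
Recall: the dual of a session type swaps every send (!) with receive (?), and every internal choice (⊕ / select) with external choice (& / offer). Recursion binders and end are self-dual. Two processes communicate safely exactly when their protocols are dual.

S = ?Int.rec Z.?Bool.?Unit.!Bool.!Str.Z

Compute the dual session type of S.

?Int = !Int
  rec Z = rec Z  (μ self-dual)
    ?Bool = !Bool
      ?Unit = !Unit
        !Bool = ?Bool
          !Str = ?Str
            Z self-dual

!Int.rec Z.!Bool.!Unit.?Bool.?Str.Z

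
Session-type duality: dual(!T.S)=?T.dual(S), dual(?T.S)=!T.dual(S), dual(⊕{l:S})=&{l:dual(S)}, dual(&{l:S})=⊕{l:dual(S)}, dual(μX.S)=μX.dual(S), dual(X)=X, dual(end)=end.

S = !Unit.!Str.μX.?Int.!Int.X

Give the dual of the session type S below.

?Unit.?Str.μX.!Int.?Int.X

!Unit ↦ ?Unit
  !Str ↦ ?Str
    μX ↦ μX  (μ self-dual)
      ?Int ↦ !Int
        !Int ↦ ?Int
          X ↦ X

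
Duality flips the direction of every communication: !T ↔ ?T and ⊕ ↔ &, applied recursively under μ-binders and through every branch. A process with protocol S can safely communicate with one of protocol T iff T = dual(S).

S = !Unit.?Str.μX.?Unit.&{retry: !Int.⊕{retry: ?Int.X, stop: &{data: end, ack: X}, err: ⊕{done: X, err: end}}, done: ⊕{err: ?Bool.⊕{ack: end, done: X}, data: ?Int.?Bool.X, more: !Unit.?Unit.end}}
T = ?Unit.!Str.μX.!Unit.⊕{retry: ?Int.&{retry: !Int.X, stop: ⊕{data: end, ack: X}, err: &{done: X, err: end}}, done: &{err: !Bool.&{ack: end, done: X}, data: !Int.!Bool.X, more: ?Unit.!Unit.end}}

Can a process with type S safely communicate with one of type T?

!Unit | ?Unit  ✓
  ?Str | !Str  ✓
    μX | μX  ✓ (rec unchanged)
      ?Unit | !Unit  ✓
        &{retry,done} | ⊕{retry,done}  ✓ labels match
          • retry:
            !Int | ?Int  ✓
              ⊕{retry,stop,err} | &{retry,stop,err}  ✓ labels match
                • retry:
                  ?Int | !Int  ✓
                    X | X  ✓
                • stop:
                  &{data,ack} | ⊕{data,ack}  ✓ labels match
                    • data:
                      end | end  ✓
                    • ack:
                      X | X  ✓
                • err:
                  ⊕{done,err} | &{done,err}  ✓ labels match
                    • done:
                      X | X  ✓
                    • err:
                      end | end  ✓
          • done:
            ⊕{err,data,more} | &{err,data,more}  ✓ labels match
              • err:
                ?Bool | !Bool  ✓
                  ⊕{ack,done} | &{ack,done}  ✓ labels match
                    • ack:
                      end | end  ✓
                    • done:
                      X | X  ✓
              • data:
                ?Int | !Int  ✓
                  ?Bool | !Bool  ✓
                    X | X  ✓
              • more:
                !Unit | ?Unit  ✓
                  ?Unit | !Unit  ✓
                    end | end  ✓

YES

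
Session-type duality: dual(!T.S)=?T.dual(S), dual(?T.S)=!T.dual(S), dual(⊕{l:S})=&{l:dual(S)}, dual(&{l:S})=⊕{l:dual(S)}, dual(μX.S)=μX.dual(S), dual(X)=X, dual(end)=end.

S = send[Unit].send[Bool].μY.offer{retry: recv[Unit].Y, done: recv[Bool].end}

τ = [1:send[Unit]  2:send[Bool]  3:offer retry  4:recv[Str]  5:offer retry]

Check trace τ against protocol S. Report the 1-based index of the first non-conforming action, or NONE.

[1] send[Unit]  match  cont: send[Bool].μY.…
[2] send[Bool]  match  cont: μY.…
[3] offer retry  match  cont: recv[Unit].μY.…
[4] got recv[Str], protocol expects recv[Unit]  ✗

4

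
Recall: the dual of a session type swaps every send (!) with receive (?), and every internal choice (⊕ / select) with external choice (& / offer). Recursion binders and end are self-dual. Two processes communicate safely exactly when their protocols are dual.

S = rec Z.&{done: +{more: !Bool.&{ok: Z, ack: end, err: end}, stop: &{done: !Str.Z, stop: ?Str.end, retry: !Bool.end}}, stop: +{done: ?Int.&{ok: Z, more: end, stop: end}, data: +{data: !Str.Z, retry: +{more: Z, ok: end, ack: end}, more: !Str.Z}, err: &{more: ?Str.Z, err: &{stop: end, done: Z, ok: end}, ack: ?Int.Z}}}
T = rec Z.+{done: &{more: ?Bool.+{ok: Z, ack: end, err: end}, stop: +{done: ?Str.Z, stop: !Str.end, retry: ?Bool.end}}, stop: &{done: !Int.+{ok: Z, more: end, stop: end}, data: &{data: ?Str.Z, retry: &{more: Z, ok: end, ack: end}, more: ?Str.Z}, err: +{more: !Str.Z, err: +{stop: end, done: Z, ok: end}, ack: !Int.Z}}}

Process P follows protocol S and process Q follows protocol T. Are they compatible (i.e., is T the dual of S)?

YES

rec Z vs rec Z  match (μ self-dual)
  &{done,stop} vs +{done,stop}  match labels match
    [done]
      +{more,stop} vs &{more,stop}  match labels match
        [more]
          !Bool vs ?Bool  match
            &{ok,ack,err} vs +{ok,ack,err}  match labels match
              [ok]
                Z vs Z  match
              [ack]
                end vs end  match
              [err]
                end vs end  match
        [stop]
          &{done,stop,retry} vs +{done,stop,retry}  match labels match
            [done]
              !Str vs ?Str  match
                Z vs Z  match
            [stop]
              ?Str vs !Str  match
                end vs end  match
            [retry]
              !Bool vs ?Bool  match
                end vs end  match
    [stop]
      +{done,data,err} vs &{done,data,err}  match labels match
        [done]
          ?Int vs !Int  match
            &{ok,more,stop} vs +{ok,more,stop}  match labels match
              [ok]
                Z vs Z  match
              [more]
                end vs end  match
              [stop]
                end vs end  match
        [data]
          +{data,retry,more} vs &{data,retry,more}  match labels match
            [data]
              !Str vs ?Str  match
                Z vs Z  match
            [retry]
              +{more,ok,ack} vs &{more,ok,ack}  match labels match
                [more]
                  Z vs Z  match
                [ok]
                  end vs end  match
                [ack]
                  end vs end  match
            [more]
              !Str vs ?Str  match
                Z vs Z  match
        [err]
          &{more,err,ack} vs +{more,err,ack}  match labels match
            [more]
              ?Str vs !Str  match
                Z vs Z  match
            [err]
              &{stop,done,ok} vs +{stop,done,ok}  match labels match
                [stop]
                  end vs end  match
                [done]
                  Z vs Z  match
                [ok]
                  end vs end  match
            [ack]
              ?Int vs !Int  match
                Z vs Z  match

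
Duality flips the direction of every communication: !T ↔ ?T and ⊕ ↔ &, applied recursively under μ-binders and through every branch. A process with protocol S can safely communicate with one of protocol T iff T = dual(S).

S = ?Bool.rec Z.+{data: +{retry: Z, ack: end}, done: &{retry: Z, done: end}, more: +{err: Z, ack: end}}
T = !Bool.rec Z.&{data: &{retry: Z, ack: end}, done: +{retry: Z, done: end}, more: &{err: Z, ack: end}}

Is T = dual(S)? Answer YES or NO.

?Bool vs !Bool  ok
  rec Z vs rec Z  ok (binder kept)
    +{data,done,more} vs &{data,done,more}  ok same labels
      • data:
        +{retry,ack} vs &{retry,ack}  ok same labels
          • retry:
            Z vs Z  ok
          • ack:
            end vs end  ok
      • done:
        &{retry,done} vs +{retry,done}  ok same labels
          • retry:
            Z vs Z  ok
          • done:
            end vs end  ok
      • more:
        +{err,ack} vs &{err,ack}  ok same labels
          • err:
            Z vs Z  ok
          • ack:
            end vs end  ok

YES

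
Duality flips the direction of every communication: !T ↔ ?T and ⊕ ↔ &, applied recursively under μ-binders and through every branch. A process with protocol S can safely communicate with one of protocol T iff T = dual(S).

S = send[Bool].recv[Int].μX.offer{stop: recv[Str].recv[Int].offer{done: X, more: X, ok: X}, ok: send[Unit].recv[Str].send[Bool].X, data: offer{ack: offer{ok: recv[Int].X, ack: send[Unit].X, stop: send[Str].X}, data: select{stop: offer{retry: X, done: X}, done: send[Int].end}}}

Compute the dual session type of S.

send[Bool] = recv[Bool]
  recv[Int] = send[Int]
    μX = μX  (binder kept)
      offer{stop,ok,data} = select{stop,ok,data}  (offer→select)
        case stop:
          recv[Str] = send[Str]
            recv[Int] = send[Int]
              offer{done,more,ok} = select{done,more,ok}  (offer→select)
                case done:
                  X ↦ X
                case more:
                  X ↦ X
                case ok:
                  X ↦ X
        case ok:
          send[Unit] = recv[Unit]
            recv[Str] = send[Str]
              send[Bool] = recv[Bool]
                X ↦ X
        case data:
          offer{ack,data} = select{ack,data}  (offer→select)
            case ack:
              offer{ok,ack,stop} = select{ok,ack,stop}  (offer→select)
                case ok:
                  recv[Int] = send[Int]
                    X ↦ X
                case ack:
                  send[Unit] = recv[Unit]
                    X ↦ X
                case stop:
                  send[Str] = recv[Str]
                    X ↦ X
            case data:
              select{stop,done} = offer{stop,done}  (select→offer)
                case stop:
                  offer{retry,done} = select{retry,done}  (offer→select)
                    case retry:
                      X ↦ X
                    case done:
                      X ↦ X
                case done:
                  send[Int] = recv[Int]
                    end ↦ end

recv[Bool].send[Int].μX.select{stop: send[Str].send[Int].select{done: X, more: X, ok: X}, ok: recv[Unit].send[Str].recv[Bool].X, data: select{ack: select{ok: send[Int].X, ack: recv[Unit].X, stop: recv[Str].X}, data: offer{stop: select{retry: X, done: X}, done: recv[Int].end}}}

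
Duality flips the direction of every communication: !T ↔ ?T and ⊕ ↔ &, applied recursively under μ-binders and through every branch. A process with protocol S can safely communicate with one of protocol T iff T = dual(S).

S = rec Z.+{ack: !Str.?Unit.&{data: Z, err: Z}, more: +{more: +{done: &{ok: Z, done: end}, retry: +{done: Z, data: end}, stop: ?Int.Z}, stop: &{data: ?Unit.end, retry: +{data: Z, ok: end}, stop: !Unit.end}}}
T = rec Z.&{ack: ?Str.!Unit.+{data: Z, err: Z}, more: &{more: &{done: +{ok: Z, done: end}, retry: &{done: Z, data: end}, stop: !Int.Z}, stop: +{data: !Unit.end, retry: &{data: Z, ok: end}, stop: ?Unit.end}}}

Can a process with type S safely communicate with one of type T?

YES

rec Z | rec Z  match (μ self-dual)
  +{ack,more} | &{ack,more}  match same labels
    case ack:
      !Str | ?Str  match
        ?Unit | !Unit  match
          &{data,err} | +{data,err}  match same labels
            case data:
              Z | Z  match
            case err:
              Z | Z  match
    case more:
      +{more,stop} | &{more,stop}  match same labels
        case more:
          +{done,retry,stop} | &{done,retry,stop}  match same labels
            case done:
              &{ok,done} | +{ok,done}  match same labels
                case ok:
                  Z | Z  match
                case done:
                  end | end  match
            case retry:
              +{done,data} | &{done,data}  match same labels
                case done:
                  Z | Z  match
                case data:
                  end | end  match
            case stop:
              ?Int | !Int  match
                Z | Z  match
        case stop:
          &{data,retry,stop} | +{data,retry,stop}  match same labels
            case data:
              ?Unit | !Unit  match
                end | end  match
            case retry:
              +{data,ok} | &{data,ok}  match same labels
                case data:
                  Z | Z  match
                case ok:
                  end | end  match
            case stop:
              !Unit | ?Unit  match
                end | end  match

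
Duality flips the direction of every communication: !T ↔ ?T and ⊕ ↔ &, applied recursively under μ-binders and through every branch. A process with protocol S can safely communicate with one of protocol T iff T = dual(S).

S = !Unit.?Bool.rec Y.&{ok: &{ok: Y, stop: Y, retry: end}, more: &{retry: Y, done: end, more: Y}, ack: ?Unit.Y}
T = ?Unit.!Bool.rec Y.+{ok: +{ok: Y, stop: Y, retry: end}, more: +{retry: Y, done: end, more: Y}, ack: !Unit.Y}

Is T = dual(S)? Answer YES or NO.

!Unit vs ?Unit  match
  ?Bool vs !Bool  match
    rec Y vs rec Y  match (binder kept)
      &{ok,more,ack} vs +{ok,more,ack}  match same labels
        [ok]
          &{ok,stop,retry} vs +{ok,stop,retry}  match same labels
            [ok]
              Y vs Y  match
            [stop]
              Y vs Y  match
            [retry]
              end vs end  match
        [more]
          &{retry,done,more} vs +{retry,done,more}  match same labels
            [retry]
              Y vs Y  match
            [done]
              end vs end  match
            [more]
              Y vs Y  match
        [ack]
          ?Unit vs !Unit  match
            Y vs Y  match

YES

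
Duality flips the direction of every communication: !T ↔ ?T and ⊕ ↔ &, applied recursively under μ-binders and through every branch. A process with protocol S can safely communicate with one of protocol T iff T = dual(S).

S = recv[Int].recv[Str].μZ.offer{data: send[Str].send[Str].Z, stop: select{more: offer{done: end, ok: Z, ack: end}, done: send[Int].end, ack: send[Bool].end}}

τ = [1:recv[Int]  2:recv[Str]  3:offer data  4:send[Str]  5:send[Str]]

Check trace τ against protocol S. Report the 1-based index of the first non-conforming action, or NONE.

@1 recv[Int]  ✓  now at recv[Str].μZ.…
@2 recv[Str]  ✓  now at μZ.…
@3 offer data  ✓  now at send[Str].send[Str].μZ.…
@4 send[Str]  ✓  now at send[Str].μZ.…
@5 send[Str]  ✓  now at μZ.…
τ conforms to S (length 5)

NONE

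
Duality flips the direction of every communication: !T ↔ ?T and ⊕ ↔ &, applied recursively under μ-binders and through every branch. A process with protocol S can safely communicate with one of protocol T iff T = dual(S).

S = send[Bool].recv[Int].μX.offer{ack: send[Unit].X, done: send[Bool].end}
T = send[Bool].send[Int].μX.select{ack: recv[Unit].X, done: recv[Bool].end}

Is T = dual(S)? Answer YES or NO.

NO

send[Bool] | send[Bool]  ✗ same direction on both sides — not dual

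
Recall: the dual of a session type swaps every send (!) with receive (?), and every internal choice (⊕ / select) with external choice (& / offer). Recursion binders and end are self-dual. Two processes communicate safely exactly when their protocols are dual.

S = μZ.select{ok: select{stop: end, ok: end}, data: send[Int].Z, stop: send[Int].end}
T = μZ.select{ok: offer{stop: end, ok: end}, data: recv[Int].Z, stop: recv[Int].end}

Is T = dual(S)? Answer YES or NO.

μZ | μZ  match (binder kept)
  select{ok,data,stop} | select{ok,data,stop}  ✗ choice polarity not flipped — not dual

NO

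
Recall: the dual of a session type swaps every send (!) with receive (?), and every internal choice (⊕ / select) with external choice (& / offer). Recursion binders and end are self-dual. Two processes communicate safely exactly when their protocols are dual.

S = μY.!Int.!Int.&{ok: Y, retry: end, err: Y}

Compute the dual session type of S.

μY → μY  (binder kept)
  !Int → ?Int
    !Int → ?Int
      &{ok,retry,err} → ⊕{ok,retry,err}  (offer→select)
        [ok]
          Y ↦ Y
        [retry]
          end ↦ end
        [err]
          Y ↦ Y

μY.?Int.?Int.⊕{ok: Y, retry: end, err: Y}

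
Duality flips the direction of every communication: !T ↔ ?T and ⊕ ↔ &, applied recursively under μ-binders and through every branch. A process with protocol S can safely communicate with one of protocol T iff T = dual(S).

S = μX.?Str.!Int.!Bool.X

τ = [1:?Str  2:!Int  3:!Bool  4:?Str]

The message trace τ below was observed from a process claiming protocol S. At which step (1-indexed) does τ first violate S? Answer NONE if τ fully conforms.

NONE

[1] ?Str  ok  residual = !Int.!Bool.μX.…
[2] !Int  ok  residual = !Bool.μX.…
[3] !Bool  ok  residual = μX.…
[4] ?Str  ok  residual = !Int.!Bool.μX.…
trace exhausted — no violation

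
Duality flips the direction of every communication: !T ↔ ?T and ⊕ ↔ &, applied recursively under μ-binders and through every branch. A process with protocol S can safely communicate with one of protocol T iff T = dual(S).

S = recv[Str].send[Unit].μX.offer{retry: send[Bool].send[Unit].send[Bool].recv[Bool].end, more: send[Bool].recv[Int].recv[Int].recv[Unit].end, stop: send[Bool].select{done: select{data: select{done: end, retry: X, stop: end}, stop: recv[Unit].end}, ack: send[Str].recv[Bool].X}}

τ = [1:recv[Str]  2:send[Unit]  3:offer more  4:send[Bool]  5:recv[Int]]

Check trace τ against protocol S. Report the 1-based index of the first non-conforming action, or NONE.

@1 recv[Str]  ✓  now at send[Unit].μX.…
@2 send[Unit]  ✓  now at μX.…
@3 offer more  ✓  now at send[Bool].recv[Int].recv[Int].recv[Unit].end
@4 send[Bool]  ✓  now at recv[Int].recv[Int].recv[Unit].end
@5 recv[Int]  ✓  now at recv[Int].recv[Unit].end
trace exhausted — no violation

NONE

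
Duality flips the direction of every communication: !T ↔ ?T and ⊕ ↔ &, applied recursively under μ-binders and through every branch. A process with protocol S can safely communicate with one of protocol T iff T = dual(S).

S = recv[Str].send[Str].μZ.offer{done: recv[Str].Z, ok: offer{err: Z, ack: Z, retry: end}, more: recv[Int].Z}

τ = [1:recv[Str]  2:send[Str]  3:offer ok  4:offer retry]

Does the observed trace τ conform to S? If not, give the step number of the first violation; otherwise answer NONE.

NONE

@1 recv[Str]  ✓  residual = send[Str].μZ.…
@2 send[Str]  ✓  residual = μZ.…
@3 offer ok  ✓  residual = offer{err: μZ.…, ack: μZ.…, retry: end}
@4 offer retry  ✓  residual = end
trace exhausted — no violation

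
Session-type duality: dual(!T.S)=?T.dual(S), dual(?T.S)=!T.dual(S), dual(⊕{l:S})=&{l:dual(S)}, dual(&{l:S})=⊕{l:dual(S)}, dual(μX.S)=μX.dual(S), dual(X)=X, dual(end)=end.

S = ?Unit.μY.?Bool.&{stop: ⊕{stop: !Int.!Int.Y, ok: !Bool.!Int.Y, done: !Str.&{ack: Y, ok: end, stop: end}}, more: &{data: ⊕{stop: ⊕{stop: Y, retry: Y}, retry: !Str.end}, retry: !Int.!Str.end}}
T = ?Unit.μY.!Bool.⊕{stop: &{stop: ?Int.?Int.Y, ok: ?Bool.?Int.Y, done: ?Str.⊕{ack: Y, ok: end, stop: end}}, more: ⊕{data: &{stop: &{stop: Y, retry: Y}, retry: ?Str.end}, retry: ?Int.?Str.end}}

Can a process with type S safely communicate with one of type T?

?Unit vs ?Unit  ✗ same direction on both sides — not dual

NO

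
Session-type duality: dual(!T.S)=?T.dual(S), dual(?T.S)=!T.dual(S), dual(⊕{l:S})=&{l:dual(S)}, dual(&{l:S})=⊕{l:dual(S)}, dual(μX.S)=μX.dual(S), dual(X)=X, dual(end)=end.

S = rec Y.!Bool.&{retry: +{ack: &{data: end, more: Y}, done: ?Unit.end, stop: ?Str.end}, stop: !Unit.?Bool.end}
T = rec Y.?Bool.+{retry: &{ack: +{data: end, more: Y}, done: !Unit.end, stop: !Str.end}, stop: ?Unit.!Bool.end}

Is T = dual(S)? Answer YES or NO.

rec Y vs rec Y  ✓ (rec unchanged)
  !Bool vs ?Bool  ✓
    &{retry,stop} vs +{retry,stop}  ✓ label sets agree
      [retry]
        +{ack,done,stop} vs &{ack,done,stop}  ✓ label sets agree
          [ack]
            &{data,more} vs +{data,more}  ✓ label sets agree
              [data]
                end vs end  ✓
              [more]
                Y vs Y  ✓
          [done]
            ?Unit vs !Unit  ✓
              end vs end  ✓
          [stop]
            ?Str vs !Str  ✓
              end vs end  ✓
      [stop]
        !Unit vs ?Unit  ✓
          ?Bool vs !Bool  ✓
            end vs end  ✓

YES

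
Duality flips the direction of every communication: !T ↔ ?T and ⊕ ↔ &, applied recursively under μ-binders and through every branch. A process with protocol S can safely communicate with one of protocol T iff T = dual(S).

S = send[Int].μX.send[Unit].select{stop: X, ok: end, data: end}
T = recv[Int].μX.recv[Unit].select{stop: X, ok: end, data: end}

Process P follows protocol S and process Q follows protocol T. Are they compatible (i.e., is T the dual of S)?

send[Int] ‖ recv[Int]  match
  μX ‖ μX  match (μ self-dual)
    send[Unit] ‖ recv[Unit]  match
      select{stop,ok,data} ‖ select{stop,ok,data}  ✗ choice polarity not flipped — not dual

NO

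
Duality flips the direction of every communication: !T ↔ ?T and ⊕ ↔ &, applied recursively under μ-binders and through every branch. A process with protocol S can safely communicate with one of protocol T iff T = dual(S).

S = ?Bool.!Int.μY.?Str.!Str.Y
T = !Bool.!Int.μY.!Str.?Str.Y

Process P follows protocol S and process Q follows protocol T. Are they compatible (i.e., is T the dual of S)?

NO

?Bool | !Bool  match
  !Int | !Int  ✗ same direction on both sides — not dual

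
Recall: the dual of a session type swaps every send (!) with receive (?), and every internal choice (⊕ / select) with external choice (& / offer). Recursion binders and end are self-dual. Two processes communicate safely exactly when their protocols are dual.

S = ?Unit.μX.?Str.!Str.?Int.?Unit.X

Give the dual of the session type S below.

?Unit → !Unit
  μX → μX  (rec unchanged)
    ?Str → !Str
      !Str → ?Str
        ?Int → !Int
          ?Unit → !Unit
            X self-dual

!Unit.μX.!Str.?Str.!Int.!Unit.X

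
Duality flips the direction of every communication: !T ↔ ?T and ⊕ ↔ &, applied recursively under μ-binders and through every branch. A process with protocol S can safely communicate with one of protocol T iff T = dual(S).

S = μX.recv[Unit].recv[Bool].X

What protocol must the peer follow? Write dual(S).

μX.send[Unit].send[Bool].X

μX → μX  (μ self-dual)
  recv[Unit] → send[Unit]
    recv[Bool] → send[Bool]
      X ↦ X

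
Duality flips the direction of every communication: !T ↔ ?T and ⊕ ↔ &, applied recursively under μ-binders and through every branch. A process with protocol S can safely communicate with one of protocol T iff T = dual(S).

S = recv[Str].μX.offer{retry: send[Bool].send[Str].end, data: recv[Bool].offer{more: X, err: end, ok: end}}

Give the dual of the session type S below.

recv[Str] = send[Str]
  μX = μX  (μ self-dual)
    offer{retry,data} = select{retry,data}  (offer→select)
      • retry:
        send[Bool] = recv[Bool]
          send[Str] = recv[Str]
            end self-dual
      • data:
        recv[Bool] = send[Bool]
          offer{more,err,ok} = select{more,err,ok}  (offer→select)
            • more:
              X self-dual
            • err:
              end self-dual
            • ok:
              end self-dual

send[Str].μX.select{retry: recv[Bool].recv[Str].end, data: send[Bool].select{more: X, err: end, ok: end}}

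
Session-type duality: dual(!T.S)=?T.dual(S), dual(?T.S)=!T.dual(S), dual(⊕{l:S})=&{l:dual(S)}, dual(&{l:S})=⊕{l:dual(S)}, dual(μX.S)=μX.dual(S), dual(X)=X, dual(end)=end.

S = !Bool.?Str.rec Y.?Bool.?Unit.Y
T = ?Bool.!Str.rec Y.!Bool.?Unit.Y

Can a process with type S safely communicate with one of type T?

NO

!Bool vs ?Bool  match
  ?Str vs !Str  match
    rec Y vs rec Y  match (μ self-dual)
      ?Bool vs !Bool  match
        ?Unit vs ?Unit  ✗ same direction on both sides — not dual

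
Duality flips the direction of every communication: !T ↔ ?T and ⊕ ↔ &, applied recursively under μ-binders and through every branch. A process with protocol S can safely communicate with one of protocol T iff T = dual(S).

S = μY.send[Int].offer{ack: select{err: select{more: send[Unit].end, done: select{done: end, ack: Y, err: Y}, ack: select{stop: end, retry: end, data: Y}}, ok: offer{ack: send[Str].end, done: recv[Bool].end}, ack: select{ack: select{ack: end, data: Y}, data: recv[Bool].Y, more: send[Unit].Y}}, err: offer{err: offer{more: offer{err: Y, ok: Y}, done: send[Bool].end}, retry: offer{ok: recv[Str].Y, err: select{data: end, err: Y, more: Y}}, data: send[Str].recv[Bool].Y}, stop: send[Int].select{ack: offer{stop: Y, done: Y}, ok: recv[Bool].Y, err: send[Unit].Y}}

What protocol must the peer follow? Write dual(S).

μY ↦ μY  (rec unchanged)
  send[Int] ↦ recv[Int]
    offer{ack,err,stop} ↦ select{ack,err,stop}  (external→internal)
      case ack:
        select{err,ok,ack} ↦ offer{err,ok,ack}  (⊕→&)
          case err:
            select{more,done,ack} ↦ offer{more,done,ack}  (⊕→&)
              case more:
                send[Unit] ↦ recv[Unit]
                  dual(end) = end
              case done:
                select{done,ack,err} ↦ offer{done,ack,err}  (⊕→&)
                  case done:
                    dual(end) = end
                  case ack:
                    dual(Y) = Y
                  case err:
                    dual(Y) = Y
              case ack:
                select{stop,retry,data} ↦ offer{stop,retry,data}  (⊕→&)
                  case stop:
                    dual(end) = end
                  case retry:
                    dual(end) = end
                  case data:
                    dual(Y) = Y
          case ok:
            offer{ack,done} ↦ select{ack,done}  (external→internal)
              case ack:
                send[Str] ↦ recv[Str]
                  dual(end) = end
              case done:
                recv[Bool] ↦ send[Bool]
                  dual(end) = end
          case ack:
            select{ack,data,more} ↦ offer{ack,data,more}  (⊕→&)
              case ack:
                select{ack,data} ↦ offer{ack,data}  (⊕→&)
                  case ack:
                    dual(end) = end
                  case data:
                    dual(Y) = Y
              case data:
                recv[Bool] ↦ send[Bool]
                  dual(Y) = Y
              case more:
                send[Unit] ↦ recv[Unit]
                  dual(Y) = Y
      case err:
        offer{err,retry,data} ↦ select{err,retry,data}  (external→internal)
          case err:
            offer{more,done} ↦ select{more,done}  (external→internal)
              case more:
                offer{err,ok} ↦ select{err,ok}  (external→internal)
                  case err:
                    dual(Y) = Y
                  case ok:
                    dual(Y) = Y
              case done:
                send[Bool] ↦ recv[Bool]
                  dual(end) = end
          case retry:
            offer{ok,err} ↦ select{ok,err}  (external→internal)
              case ok:
                recv[Str] ↦ send[Str]
                  dual(Y) = Y
              case err:
                select{data,err,more} ↦ offer{data,err,more}  (⊕→&)
                  case data:
                    dual(end) = end
                  case err:
                    dual(Y) = Y
                  case more:
                    dual(Y) = Y
          case data:
            send[Str] ↦ recv[Str]
              recv[Bool] ↦ send[Bool]
                dual(Y) = Y
      case stop:
        send[Int] ↦ recv[Int]
          select{ack,ok,err} ↦ offer{ack,ok,err}  (⊕→&)
            case ack:
              offer{stop,done} ↦ select{stop,done}  (external→internal)
                case stop:
                  dual(Y) = Y
                case done:
                  dual(Y) = Y
            case ok:
              recv[Bool] ↦ send[Bool]
                dual(Y) = Y
            case err:
              send[Unit] ↦ recv[Unit]
                dual(Y) = Y

μY.recv[Int].select{ack: offer{err: offer{more: recv[Unit].end, done: offer{done: end, ack: Y, err: Y}, ack: offer{stop: end, retry: end, data: Y}}, ok: select{ack: recv[Str].end, done: send[Bool].end}, ack: offer{ack: offer{ack: end, data: Y}, data: send[Bool].Y, more: recv[Unit].Y}}, err: select{err: select{more: select{err: Y, ok: Y}, done: recv[Bool].end}, retry: select{ok: send[Str].Y, err: offer{data: end, err: Y, more: Y}}, data: recv[Str].send[Bool].Y}, stop: recv[Int].offer{ack: select{stop: Y, done: Y}, ok: send[Bool].Y, err: recv[Unit].Y}}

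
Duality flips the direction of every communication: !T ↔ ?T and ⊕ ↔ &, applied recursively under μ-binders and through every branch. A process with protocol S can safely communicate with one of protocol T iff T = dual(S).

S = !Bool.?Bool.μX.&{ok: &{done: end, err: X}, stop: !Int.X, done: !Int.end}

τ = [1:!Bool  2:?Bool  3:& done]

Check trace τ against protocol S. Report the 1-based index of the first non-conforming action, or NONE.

step 1: !Bool  ok  state: ?Bool.μX.…
step 2: ?Bool  ok  state: μX.…
step 3: & done  ok  state: !Int.end
τ conforms to S (length 3)

NONE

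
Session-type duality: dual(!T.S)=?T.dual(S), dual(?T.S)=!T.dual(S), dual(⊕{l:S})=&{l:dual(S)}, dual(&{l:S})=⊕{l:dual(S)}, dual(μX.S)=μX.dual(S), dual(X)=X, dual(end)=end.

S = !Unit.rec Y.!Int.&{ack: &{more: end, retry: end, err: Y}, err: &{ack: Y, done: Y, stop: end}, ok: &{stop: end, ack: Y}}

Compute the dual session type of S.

?Unit.rec Y.?Int.+{ack: +{more: end, retry: end, err: Y}, err: +{ack: Y, done: Y, stop: end}, ok: +{stop: end, ack: Y}}

!Unit → ?Unit
  rec Y → rec Y  (rec unchanged)
    !Int → ?Int
      &{ack,err,ok} → +{ack,err,ok}  (offer→select)
        case ack:
          &{more,retry,err} → +{more,retry,err}  (offer→select)
            case more:
              end ↦ end
            case retry:
              end ↦ end
            case err:
              Y ↦ Y
        case err:
          &{ack,done,stop} → +{ack,done,stop}  (offer→select)
            case ack:
              Y ↦ Y
            case done:
              Y ↦ Y
            case stop:
              end ↦ end
        case ok:
          &{stop,ack} → +{stop,ack}  (offer→select)
            case stop:
              end ↦ end
            case ack:
              Y ↦ Y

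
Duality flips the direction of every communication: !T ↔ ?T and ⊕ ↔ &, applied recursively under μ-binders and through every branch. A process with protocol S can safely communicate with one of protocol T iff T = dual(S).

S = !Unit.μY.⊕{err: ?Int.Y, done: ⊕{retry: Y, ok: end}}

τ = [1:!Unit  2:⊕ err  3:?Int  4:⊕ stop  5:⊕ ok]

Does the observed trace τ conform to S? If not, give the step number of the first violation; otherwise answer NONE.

[1] !Unit  ✓  cont: μY.…
[2] ⊕ err  ✓  cont: ?Int.μY.…
[3] ?Int  ✓  cont: μY.…
[4] got ⊕ stop, protocol expects ⊕ err or ⊕ done  ✗

4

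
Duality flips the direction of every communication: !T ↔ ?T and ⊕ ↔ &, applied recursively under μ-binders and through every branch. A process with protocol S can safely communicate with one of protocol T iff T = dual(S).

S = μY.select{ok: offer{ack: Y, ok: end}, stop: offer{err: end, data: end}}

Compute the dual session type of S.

μY → μY  (μ self-dual)
  select{ok,stop} → offer{ok,stop}  (select→offer)
    [ok]
      offer{ack,ok} → select{ack,ok}  (offer→select)
        [ack]
          Y ↦ Y
        [ok]
          end ↦ end
    [stop]
      offer{err,data} → select{err,data}  (offer→select)
        [err]
          end ↦ end
        [data]
          end ↦ end

μY.offer{ok: select{ack: Y, ok: end}, stop: select{err: end, data: end}}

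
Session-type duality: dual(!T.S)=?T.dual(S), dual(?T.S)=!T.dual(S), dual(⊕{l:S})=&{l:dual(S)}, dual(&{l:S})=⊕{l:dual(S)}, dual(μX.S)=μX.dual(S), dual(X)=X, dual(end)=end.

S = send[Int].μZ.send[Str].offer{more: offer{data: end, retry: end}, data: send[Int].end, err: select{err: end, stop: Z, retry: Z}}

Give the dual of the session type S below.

recv[Int].μZ.recv[Str].select{more: select{data: end, retry: end}, data: recv[Int].end, err: offer{err: end, stop: Z, retry: Z}}

send[Int] ↦ recv[Int]
  μZ ↦ μZ  (μ self-dual)
    send[Str] ↦ recv[Str]
      offer{more,data,err} ↦ select{more,data,err}  (offer→select)
        [more]
          offer{data,retry} ↦ select{data,retry}  (offer→select)
            [data]
              end self-dual
            [retry]
              end self-dual
        [data]
          send[Int] ↦ recv[Int]
            end self-dual
        [err]
          select{err,stop,retry} ↦ offer{err,stop,retry}  (select→offer)
            [err]
              end self-dual
            [stop]
              Z self-dual
            [retry]
              Z self-dual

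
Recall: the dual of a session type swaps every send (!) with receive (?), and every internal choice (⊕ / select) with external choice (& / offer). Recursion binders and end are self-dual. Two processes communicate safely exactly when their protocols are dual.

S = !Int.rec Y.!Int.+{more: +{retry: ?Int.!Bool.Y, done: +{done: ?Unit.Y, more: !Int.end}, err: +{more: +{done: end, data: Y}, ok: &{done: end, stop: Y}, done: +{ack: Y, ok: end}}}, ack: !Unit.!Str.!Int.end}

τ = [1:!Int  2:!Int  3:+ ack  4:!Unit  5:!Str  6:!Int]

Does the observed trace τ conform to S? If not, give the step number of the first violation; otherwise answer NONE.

step 1: !Int  ok  now at rec Y.…
step 2: !Int  ok  now at +{more: +{retry: ?Int.!Bool.rec Y.…, done: +{done: ?Unit.rec Y.…, more: !Int.end}, err: +{more: +{done: end, data: rec Y.…}, ok: &{done: end, stop: rec Y.…}, done: +{ack: rec Y.…, ok: end}}}, ack: !Unit.!Str.!Int.end}
step 3: + ack  ok  now at !Unit.!Str.!Int.end
step 4: !Unit  ok  now at !Str.!Int.end
step 5: !Str  ok  now at !Int.end
step 6: !Int  ok  now at end
all 6 steps conform

NONE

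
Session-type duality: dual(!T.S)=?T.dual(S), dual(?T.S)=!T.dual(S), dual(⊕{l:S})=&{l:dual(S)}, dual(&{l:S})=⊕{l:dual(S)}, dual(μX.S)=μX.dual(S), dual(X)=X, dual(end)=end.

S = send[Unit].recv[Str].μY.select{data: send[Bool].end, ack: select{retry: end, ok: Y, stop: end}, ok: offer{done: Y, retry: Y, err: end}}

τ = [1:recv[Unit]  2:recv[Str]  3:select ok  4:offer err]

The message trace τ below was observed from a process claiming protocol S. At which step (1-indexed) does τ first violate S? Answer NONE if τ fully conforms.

@1 got recv[Unit], protocol expects send[Unit]  ✗

1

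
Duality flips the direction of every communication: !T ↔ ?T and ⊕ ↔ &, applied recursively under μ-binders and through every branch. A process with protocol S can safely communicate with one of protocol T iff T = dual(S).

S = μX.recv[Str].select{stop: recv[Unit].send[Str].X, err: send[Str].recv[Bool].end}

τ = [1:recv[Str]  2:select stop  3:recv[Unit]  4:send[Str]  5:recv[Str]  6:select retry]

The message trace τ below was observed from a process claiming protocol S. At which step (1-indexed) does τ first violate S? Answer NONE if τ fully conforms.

[1] recv[Str]  match  cont: select{stop: recv[Unit].send[Str].μX.…, err: send[Str].recv[Bool].end}
[2] select stop  match  cont: recv[Unit].send[Str].μX.…
[3] recv[Unit]  match  cont: send[Str].μX.…
[4] send[Str]  match  cont: μX.…
[5] recv[Str]  match  cont: select{stop: recv[Unit].send[Str].μX.…, err: send[Str].recv[Bool].end}
[6] got select retry, protocol expects select stop or select err  ✗

6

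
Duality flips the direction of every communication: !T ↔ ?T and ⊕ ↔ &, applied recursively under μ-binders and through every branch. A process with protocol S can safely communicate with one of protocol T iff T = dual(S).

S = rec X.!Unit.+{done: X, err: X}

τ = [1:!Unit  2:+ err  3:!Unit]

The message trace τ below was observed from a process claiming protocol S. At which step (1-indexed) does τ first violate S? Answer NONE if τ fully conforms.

NONE

[1] !Unit  ✓  state: +{done: rec X.…, err: rec X.…}
[2] + err  ✓  state: rec X.…
[3] !Unit  ✓  state: +{done: rec X.…, err: rec X.…}
all 3 steps conform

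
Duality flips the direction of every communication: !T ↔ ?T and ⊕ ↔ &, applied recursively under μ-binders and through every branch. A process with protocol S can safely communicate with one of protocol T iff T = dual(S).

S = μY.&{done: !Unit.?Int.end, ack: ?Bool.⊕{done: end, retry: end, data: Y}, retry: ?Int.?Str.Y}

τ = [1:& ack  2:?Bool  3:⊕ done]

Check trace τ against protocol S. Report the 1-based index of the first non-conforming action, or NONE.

NONE

step 1: & ack  ok  state: ?Bool.⊕{done: end, retry: end, data: μY.…}
step 2: ?Bool  ok  state: ⊕{done: end, retry: end, data: μY.…}
step 3: ⊕ done  ok  state: end
τ conforms to S (length 3)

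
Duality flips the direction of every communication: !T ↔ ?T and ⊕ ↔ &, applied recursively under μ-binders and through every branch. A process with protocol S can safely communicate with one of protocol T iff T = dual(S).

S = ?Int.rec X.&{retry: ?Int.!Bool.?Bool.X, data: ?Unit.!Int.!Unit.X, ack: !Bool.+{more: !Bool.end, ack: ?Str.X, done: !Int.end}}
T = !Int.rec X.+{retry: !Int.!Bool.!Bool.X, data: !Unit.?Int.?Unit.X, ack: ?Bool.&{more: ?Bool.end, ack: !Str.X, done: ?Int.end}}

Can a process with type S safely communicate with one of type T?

?Int ‖ !Int  ✓
  rec X ‖ rec X  ✓ (μ self-dual)
    &{retry,data,ack} ‖ +{retry,data,ack}  ✓ labels match
      • retry:
        ?Int ‖ !Int  ✓
          !Bool ‖ !Bool  ✗ same direction on both sides — not dual

NO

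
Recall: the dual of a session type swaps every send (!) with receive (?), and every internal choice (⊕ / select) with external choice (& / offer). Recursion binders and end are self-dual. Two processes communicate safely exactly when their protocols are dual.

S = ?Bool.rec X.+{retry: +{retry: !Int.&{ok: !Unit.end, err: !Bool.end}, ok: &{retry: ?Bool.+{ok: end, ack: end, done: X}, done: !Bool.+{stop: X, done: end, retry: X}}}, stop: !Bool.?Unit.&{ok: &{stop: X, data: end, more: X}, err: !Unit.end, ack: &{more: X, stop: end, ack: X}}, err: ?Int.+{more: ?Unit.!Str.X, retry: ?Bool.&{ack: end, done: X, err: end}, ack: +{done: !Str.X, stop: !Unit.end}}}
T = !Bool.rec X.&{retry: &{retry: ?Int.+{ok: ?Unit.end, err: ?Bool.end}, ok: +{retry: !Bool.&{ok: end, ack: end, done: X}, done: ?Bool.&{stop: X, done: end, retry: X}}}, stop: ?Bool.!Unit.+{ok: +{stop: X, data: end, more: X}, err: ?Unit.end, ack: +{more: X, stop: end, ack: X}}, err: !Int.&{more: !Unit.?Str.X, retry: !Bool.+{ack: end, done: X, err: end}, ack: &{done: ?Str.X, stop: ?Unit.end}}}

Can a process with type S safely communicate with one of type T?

?Bool vs !Bool  match
  rec X vs rec X  match (μ self-dual)
    +{retry,stop,err} vs &{retry,stop,err}  match same labels
      • retry:
        +{retry,ok} vs &{retry,ok}  match same labels
          • retry:
            !Int vs ?Int  match
              &{ok,err} vs +{ok,err}  match same labels
                • ok:
                  !Unit vs ?Unit  match
                    end vs end  match
                • err:
                  !Bool vs ?Bool  match
                    end vs end  match
          • ok:
            &{retry,done} vs +{retry,done}  match same labels
              • retry:
                ?Bool vs !Bool  match
                  +{ok,ack,done} vs &{ok,ack,done}  match same labels
                    • ok:
                      end vs end  match
                    • ack:
                      end vs end  match
                    • done:
                      X vs X  match
              • done:
                !Bool vs ?Bool  match
                  +{stop,done,retry} vs &{stop,done,retry}  match same labels
                    • stop:
                      X vs X  match
                    • done:
                      end vs end  match
                    • retry:
                      X vs X  match
      • stop:
        !Bool vs ?Bool  match
          ?Unit vs !Unit  match
            &{ok,err,ack} vs +{ok,err,ack}  match same labels
              • ok:
                &{stop,data,more} vs +{stop,data,more}  match same labels
                  • stop:
                    X vs X  match
                  • data:
                    end vs end  match
                  • more:
                    X vs X  match
              • err:
                !Unit vs ?Unit  match
                  end vs end  match
              • ack:
                &{more,stop,ack} vs +{more,stop,ack}  match same labels
                  • more:
                    X vs X  match
                  • stop:
                    end vs end  match
                  • ack:
                    X vs X  match
      • err:
        ?Int vs !Int  match
          +{more,retry,ack} vs &{more,retry,ack}  match same labels
            • more:
              ?Unit vs !Unit  match
                !Str vs ?Str  match
                  X vs X  match
            • retry:
              ?Bool vs !Bool  match
                &{ack,done,err} vs +{ack,done,err}  match same labels
                  • ack:
                    end vs end  match
                  • done:
                    X vs X  match
                  • err:
                    end vs end  match
            • ack:
              +{done,stop} vs &{done,stop}  match same labels
                • done:
                  !Str vs ?Str  match
                    X vs X  match
                • stop:
                  !Unit vs ?Unit  match
                    end vs end  match

YES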